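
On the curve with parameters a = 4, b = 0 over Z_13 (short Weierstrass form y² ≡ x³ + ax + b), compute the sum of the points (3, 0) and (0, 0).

(3, 0) + (0, 0). λ = (0 - 0)/(0 - 3) ≡ 0/10 mod 13. 10⁻¹ ≡ 4 (mod 13), so λ ≡ 0.
  x = λ² - 3 - 0 = 0 - 3 ≡ 10; y = λ·(3 - 10) - 0 ≡ 0. → (10, 0)

(10, 0)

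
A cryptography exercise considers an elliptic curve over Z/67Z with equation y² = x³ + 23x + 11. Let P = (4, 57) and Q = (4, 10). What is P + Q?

The two points share x = 4 and their y-coordinates satisfy 57 + 10 ≡ 0 (mod 67), so they are inverses. Their sum is O.

O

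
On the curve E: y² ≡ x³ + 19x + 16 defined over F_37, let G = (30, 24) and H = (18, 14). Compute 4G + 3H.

(23, 22)

First 4G:
Double-and-add on 4 = (100)₂. Start with G = (30, 24) for the leading 1-bit.
double: tangent at (30, 24): λ = (3·30² + 19)/(2·24) ≡ 18/11. 11⁻¹ ≡ 27 (mod 37) since 11·27 = 297 ≡ 1, so λ ≡ 18·27 ≡ 5.
  x = λ² - 30 - 30 = 25 - 60 ≡ 2; y = λ·(30 - 2) - 24 ≡ 5. → (2, 5)
double: tangent at (2, 5): λ = (3·2² + 19)/(2·5) ≡ 31/10. 10⁻¹ ≡ 26 (mod 37) since 10·26 = 260 ≡ 1, so λ ≡ 31·26 ≡ 29.
  x = λ² - 2 - 2 = 841 - 4 ≡ 23; y = λ·(2 - 23) - 5 ≡ 15. → (23, 15)
4G = (23, 15).
Next 3H:
Repeated addition: build up to 3H.
2H: tangent at (18, 14): λ = (3·18² + 19)/(2·14) ≡ 29/28. 28⁻¹ ≡ 4 (mod 37) since 28·4 = 112 ≡ 1, so λ ≡ 29·4 ≡ 5.
  x = λ² - 18 - 18 = 25 - 36 ≡ 26; y = λ·(18 - 26) - 14 ≡ 20. → (26, 20)
3H: (26, 20) + (18, 14). λ = (14 - 20)/(18 - 26) ≡ 31/29 mod 37. 29⁻¹ ≡ 23 (mod 37) since 29·23 = 667 ≡ 1, so λ ≡ 10.
  x = λ² - 26 - 18 = 100 - 44 ≡ 19; y = λ·(26 - 19) - 20 ≡ 13. → (19, 13)
3H = (19, 13).
Finally 4G + 3H:
(23, 15) + (19, 13). λ = (13 - 15)/(19 - 23) ≡ 35/33 mod 37. 33⁻¹ ≡ 9 (mod 37) since 33·9 = 297 ≡ 1, so λ ≡ 19.
  x = λ² - 23 - 19 = 361 - 42 ≡ 23; y = λ·(23 - 23) - 15 ≡ 22. → (23, 22)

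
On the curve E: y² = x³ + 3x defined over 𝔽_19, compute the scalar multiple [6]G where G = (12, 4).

Repeated addition: build up to 6G.
2G: tangent at (12, 4): λ = (3·12² + 3)/(2·4) ≡ 17/8. 8⁻¹ ≡ 12 (mod 19) since 8·12 = 96 ≡ 1, so λ ≡ 17·12 ≡ 14.
  x = λ² - 12 - 12 = 196 - 24 ≡ 1; y = λ·(12 - 1) - 4 ≡ 17. → (1, 17)
3G: (1, 17) + (12, 4). λ = (4 - 17)/(12 - 1) ≡ 6/11 mod 19. 11⁻¹ ≡ 7 (mod 19) since 11·7 = 77 ≡ 1, so λ ≡ 4.
  x = λ² - 1 - 12 = 16 - 13 ≡ 3; y = λ·(1 - 3) - 17 ≡ 13. → (3, 13)
4G: (3, 13) + (12, 4). λ = (4 - 13)/(12 - 3) ≡ 10/9 mod 19. 9⁻¹ ≡ 17 (mod 19), so λ ≡ 18.
  x = λ² - 3 - 12 = 324 - 15 ≡ 5; y = λ·(3 - 5) - 13 ≡ 8. → (5, 8)
5G: (5, 8) + (12, 4). λ = (4 - 8)/(12 - 5) ≡ 15/7 mod 19. 7⁻¹ ≡ 11 (mod 19) since 7·11 = 77 ≡ 1, so λ ≡ 13.
  x = λ² - 5 - 12 = 169 - 17 ≡ 0; y = λ·(5 - 0) - 8 ≡ 0. → (0, 0)
6G: (0, 0) + (12, 4). λ = (4 - 0)/(12 - 0) ≡ 4/12 mod 19. 12⁻¹ ≡ 8 (mod 19), so λ ≡ 13.
  x = λ² - 0 - 12 = 169 - 12 ≡ 5; y = λ·(0 - 5) - 0 ≡ 11. → (5, 11)

(5, 11)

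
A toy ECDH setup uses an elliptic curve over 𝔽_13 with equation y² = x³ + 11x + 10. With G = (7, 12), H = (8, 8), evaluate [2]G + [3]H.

(2, 1)

First 2G:
Repeated addition: build up to 2G.
2G: tangent at (7, 12): λ = (3·7² + 11)/(2·12) ≡ 2/11. 11⁻¹ ≡ 6 (mod 13), so λ ≡ 2·6 ≡ 12.
  x = λ² - 7 - 7 = 144 - 14 ≡ 0; y = λ·(7 - 0) - 12 ≡ 7. → (0, 7)
2G = (0, 7).
Next 3H:
Repeated addition: build up to 3H.
2H: tangent at (8, 8): λ = (3·8² + 11)/(2·8) ≡ 8/3. 3⁻¹ ≡ 9 (mod 13), so λ ≡ 8·9 ≡ 7.
  x = λ² - 8 - 8 = 49 - 16 ≡ 7; y = λ·(8 - 7) - 8 ≡ 12. → (7, 12)
3H: (7, 12) + (8, 8). λ = (8 - 12)/(8 - 7) ≡ 9/1 mod 13. 1⁻¹ ≡ 1 (mod 13), so λ ≡ 9.
  x = λ² - 7 - 8 = 81 - 15 ≡ 1; y = λ·(7 - 1) - 12 ≡ 3. → (1, 3)
3H = (1, 3).
Finally 2G + 3H:
(0, 7) + (1, 3). λ = (3 - 7)/(1 - 0) ≡ 9/1 mod 13. 1⁻¹ ≡ 1 (mod 13), so λ ≡ 9.
  x = λ² - 0 - 1 = 81 - 1 ≡ 2; y = λ·(0 - 2) - 7 ≡ 1. → (2, 1)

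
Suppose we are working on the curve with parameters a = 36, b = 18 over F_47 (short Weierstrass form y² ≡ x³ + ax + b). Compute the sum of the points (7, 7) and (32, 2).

(40, 9)

(7, 7) + (32, 2). λ = (2 - 7)/(32 - 7) ≡ 42/25 mod 47. 25⁻¹ ≡ 32 (mod 47), so λ ≡ 28.
  x = λ² - 7 - 32 = 784 - 39 ≡ 40; y = λ·(7 - 40) - 7 ≡ 9. → (40, 9)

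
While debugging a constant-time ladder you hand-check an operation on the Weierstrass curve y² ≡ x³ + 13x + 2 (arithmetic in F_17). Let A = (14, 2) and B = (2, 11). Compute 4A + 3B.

(4, 4)

First 4A:
Repeated addition: build up to 4A.
2A: tangent at (14, 2): λ = (3·14² + 13)/(2·2) ≡ 6/4. 4⁻¹ ≡ 13 (mod 17), so λ ≡ 6·13 ≡ 10.
  x = λ² - 14 - 14 = 100 - 28 ≡ 4; y = λ·(14 - 4) - 2 ≡ 13. → (4, 13)
3A: (4, 13) + (14, 2). λ = (2 - 13)/(14 - 4) ≡ 6/10 mod 17. 10⁻¹ ≡ 12 (mod 17), so λ ≡ 4.
  x = λ² - 4 - 14 = 16 - 18 ≡ 15; y = λ·(4 - 15) - 13 ≡ 11. → (15, 11)
4A: (15, 11) + (14, 2). λ = (2 - 11)/(14 - 15) ≡ 8/16 mod 17. 16⁻¹ ≡ 16 (mod 17), so λ ≡ 9.
  x = λ² - 15 - 14 = 81 - 29 ≡ 1; y = λ·(15 - 1) - 11 ≡ 13. → (1, 13)
4A = (1, 13).
Next 3B:
Repeated addition: build up to 3B.
2B: tangent at (2, 11): λ = (3·2² + 13)/(2·11) ≡ 8/5. 5⁻¹ ≡ 7 (mod 17), so λ ≡ 8·7 ≡ 5.
  x = λ² - 2 - 2 = 25 - 4 ≡ 4; y = λ·(2 - 4) - 11 ≡ 13. → (4, 13)
3B: (4, 13) + (2, 11). λ = (11 - 13)/(2 - 4) ≡ 15/15 mod 17. 15⁻¹ ≡ 8 (mod 17) since 15·8 = 120 ≡ 1, so λ ≡ 1.
  x = λ² - 4 - 2 = 1 - 6 ≡ 12; y = λ·(4 - 12) - 13 ≡ 13. → (12, 13)
3B = (12, 13).
Finally 4A + 3B:
(1, 13) + (12, 13). λ = (13 - 13)/(12 - 1) ≡ 0/11 mod 17. 11⁻¹ ≡ 14 (mod 17) since 11·14 = 154 ≡ 1, so λ ≡ 0.
  x = λ² - 1 - 12 = 0 - 13 ≡ 4; y = λ·(1 - 4) - 13 ≡ 4. → (4, 4)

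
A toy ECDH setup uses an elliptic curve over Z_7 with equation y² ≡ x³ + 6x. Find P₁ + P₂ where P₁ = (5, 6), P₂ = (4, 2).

(5, 6) + (4, 2). λ = (2 - 6)/(4 - 5) ≡ 3/6 mod 7. 6⁻¹ ≡ 6 (mod 7), so λ ≡ 4.
  x = λ² - 5 - 4 = 16 - 9 ≡ 0; y = λ·(5 - 0) - 6 ≡ 0. → (0, 0)

(0, 0)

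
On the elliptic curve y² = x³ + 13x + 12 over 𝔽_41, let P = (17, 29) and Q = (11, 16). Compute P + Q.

(17, 29) + (11, 16). λ = (16 - 29)/(11 - 17) ≡ 28/35 mod 41. 35⁻¹ ≡ 34 (mod 41), so λ ≡ 9.
  x = λ² - 17 - 11 = 81 - 28 ≡ 12; y = λ·(17 - 12) - 29 ≡ 16. → (12, 16)

(12, 16)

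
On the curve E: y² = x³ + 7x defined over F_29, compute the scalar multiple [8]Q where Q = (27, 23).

(20, 22)

Double-and-add on 8 = (1000)₂. Start with Q = (27, 23) for the leading 1-bit.
double: tangent at (27, 23): λ = (3·27² + 7)/(2·23) ≡ 19/17. 17⁻¹ ≡ 12 (mod 29) since 17·12 = 204 ≡ 1, so λ ≡ 19·12 ≡ 25.
  x = λ² - 27 - 27 = 625 - 54 ≡ 20; y = λ·(27 - 20) - 23 ≡ 7. → (20, 7)
double: tangent at (20, 7): λ = (3·20² + 7)/(2·7) ≡ 18/14. 14⁻¹ ≡ 27 (mod 29), so λ ≡ 18·27 ≡ 22.
  x = λ² - 20 - 20 = 484 - 40 ≡ 9; y = λ·(20 - 9) - 7 ≡ 3. → (9, 3)
double: tangent at (9, 3): λ = (3·9² + 7)/(2·3) ≡ 18/6. 6⁻¹ ≡ 5 (mod 29) since 6·5 = 30 ≡ 1, so λ ≡ 18·5 ≡ 3.
  x = λ² - 9 - 9 = 9 - 18 ≡ 20; y = λ·(9 - 20) - 3 ≡ 22. → (20, 22)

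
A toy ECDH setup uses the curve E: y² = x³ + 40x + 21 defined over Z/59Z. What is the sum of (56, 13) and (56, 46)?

O

The two points share x = 56 and their y-coordinates satisfy 13 + 46 ≡ 0 (mod 59), so they are inverses. Their sum is the point at infinity.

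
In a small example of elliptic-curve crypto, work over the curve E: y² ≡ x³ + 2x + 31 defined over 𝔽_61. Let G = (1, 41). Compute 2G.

tangent at (1, 41): λ = (3·1² + 2)/(2·41) ≡ 5/21. 21⁻¹ ≡ 32 (mod 61) since 21·32 = 672 ≡ 1, so λ ≡ 5·32 ≡ 38.
  x = λ² - 1 - 1 = 1444 - 2 ≡ 39; y = λ·(1 - 39) - 41 ≡ 40. → (39, 40)

(39, 40)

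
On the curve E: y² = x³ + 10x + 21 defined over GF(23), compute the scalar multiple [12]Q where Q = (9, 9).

Double-and-add on 12 = (1100)₂. Start with Q = (9, 9) for the leading 1-bit.
double: tangent at (9, 9): λ = (3·9² + 10)/(2·9) ≡ 0/18. 18⁻¹ ≡ 9 (mod 23), so λ ≡ 0·9 ≡ 0.
  x = λ² - 9 - 9 = 0 - 18 ≡ 5; y = λ·(9 - 5) - 9 ≡ 14. → (5, 14)
add Q: (5, 14) + (9, 9). λ = (9 - 14)/(9 - 5) ≡ 18/4 mod 23. 4⁻¹ ≡ 6 (mod 23), so λ ≡ 16.
  x = λ² - 5 - 9 = 256 - 14 ≡ 12; y = λ·(5 - 12) - 14 ≡ 12. → (12, 12)
double: tangent at (12, 12): λ = (3·12² + 10)/(2·12) ≡ 5/1. 1⁻¹ ≡ 1 (mod 23), so λ ≡ 5·1 ≡ 5.
  x = λ² - 12 - 12 = 25 - 24 ≡ 1; y = λ·(12 - 1) - 12 ≡ 20. → (1, 20)
double: tangent at (1, 20): λ = (3·1² + 10)/(2·20) ≡ 13/17. 17⁻¹ ≡ 19 (mod 23) since 17·19 = 323 ≡ 1, so λ ≡ 13·19 ≡ 17.
  x = λ² - 1 - 1 = 289 - 2 ≡ 11; y = λ·(1 - 11) - 20 ≡ 17. → (11, 17)

(11, 17)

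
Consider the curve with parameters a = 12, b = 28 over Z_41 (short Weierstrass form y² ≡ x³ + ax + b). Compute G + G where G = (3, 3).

tangent at (3, 3): λ = (3·3² + 12)/(2·3) ≡ 39/6. 6⁻¹ ≡ 7 (mod 41), so λ ≡ 39·7 ≡ 27.
  x = λ² - 3 - 3 = 729 - 6 ≡ 26; y = λ·(3 - 26) - 3 ≡ 32. → (26, 32)

(26, 32)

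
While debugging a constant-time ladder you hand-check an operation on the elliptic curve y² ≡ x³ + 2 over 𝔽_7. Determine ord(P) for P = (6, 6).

3

2P: tangent at (6, 6): λ = (3·6² + 0)/(2·6) ≡ 3/5. 5⁻¹ ≡ 3 (mod 7), so λ ≡ 3·3 ≡ 2.
  x = λ² - 6 - 6 = 4 - 12 ≡ 6; y = λ·(6 - 6) - 6 ≡ 1. → (6, 1)
3P: (6, 1) + (6, 6): same x and y₁ ≡ -y₂, so the sum is O.
3P = O, so the order is 3.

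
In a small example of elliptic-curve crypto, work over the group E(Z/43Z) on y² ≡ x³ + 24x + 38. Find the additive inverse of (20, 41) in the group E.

(20, 2)

-(20, 41) = (20, -41 mod 43) = (20, 2).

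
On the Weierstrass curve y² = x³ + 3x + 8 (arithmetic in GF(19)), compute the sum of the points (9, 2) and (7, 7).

(9, 2) + (7, 7). λ = (7 - 2)/(7 - 9) ≡ 5/17 mod 19. 17⁻¹ ≡ 9 (mod 19), so λ ≡ 7.
  x = λ² - 9 - 7 = 49 - 16 ≡ 14; y = λ·(9 - 14) - 2 ≡ 1. → (14, 1)

(14, 1)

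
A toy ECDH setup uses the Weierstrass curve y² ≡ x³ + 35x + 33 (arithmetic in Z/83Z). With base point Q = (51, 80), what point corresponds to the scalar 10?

Double-and-add on 10 = (1010)₂. Start with Q = (51, 80) for the leading 1-bit.
double: tangent at (51, 80): λ = (3·51² + 35)/(2·80) ≡ 36/77. 77⁻¹ ≡ 69 (mod 83), so λ ≡ 36·69 ≡ 77.
  x = λ² - 51 - 51 = 5929 - 102 ≡ 17; y = λ·(51 - 17) - 80 ≡ 48. → (17, 48)
double: tangent at (17, 48): λ = (3·17² + 35)/(2·48) ≡ 72/13. 13⁻¹ ≡ 32 (mod 83) since 13·32 = 416 ≡ 1, so λ ≡ 72·32 ≡ 63.
  x = λ² - 17 - 17 = 3969 - 34 ≡ 34; y = λ·(17 - 34) - 48 ≡ 43. → (34, 43)
add Q: (34, 43) + (51, 80). λ = (80 - 43)/(51 - 34) ≡ 37/17 mod 83. 17⁻¹ ≡ 44 (mod 83), so λ ≡ 51.
  x = λ² - 34 - 51 = 2601 - 85 ≡ 26; y = λ·(34 - 26) - 43 ≡ 33. → (26, 33)
double: tangent at (26, 33): λ = (3·26² + 35)/(2·33) ≡ 71/66. 66⁻¹ ≡ 39 (mod 83) since 66·39 = 2574 ≡ 1, so λ ≡ 71·39 ≡ 30.
  x = λ² - 26 - 26 = 900 - 52 ≡ 18; y = λ·(26 - 18) - 33 ≡ 41. → (18, 41)

(18, 41)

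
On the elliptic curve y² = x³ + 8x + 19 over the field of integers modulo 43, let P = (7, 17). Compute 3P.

(34, 11)

Repeated addition: build up to 3P.
2P: tangent at (7, 17): λ = (3·7² + 8)/(2·17) ≡ 26/34. 34⁻¹ ≡ 19 (mod 43), so λ ≡ 26·19 ≡ 21.
  x = λ² - 7 - 7 = 441 - 14 ≡ 40; y = λ·(7 - 40) - 17 ≡ 21. → (40, 21)
3P: (40, 21) + (7, 17). λ = (17 - 21)/(7 - 40) ≡ 39/10 mod 43. 10⁻¹ ≡ 13 (mod 43), so λ ≡ 34.
  x = λ² - 40 - 7 = 1156 - 47 ≡ 34; y = λ·(40 - 34) - 21 ≡ 11. → (34, 11)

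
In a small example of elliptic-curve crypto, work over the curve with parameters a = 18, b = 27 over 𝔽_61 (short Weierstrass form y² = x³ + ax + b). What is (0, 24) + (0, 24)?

tangent at (0, 24): λ = (3·0² + 18)/(2·24) ≡ 18/48. 48⁻¹ ≡ 14 (mod 61), so λ ≡ 18·14 ≡ 8.
  x = λ² - 0 - 0 = 64 - 0 ≡ 3; y = λ·(0 - 3) - 24 ≡ 13. → (3, 13)

(3, 13)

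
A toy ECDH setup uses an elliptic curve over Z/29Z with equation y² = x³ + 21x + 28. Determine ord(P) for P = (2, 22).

2P: tangent at (2, 22): λ = (3·2² + 21)/(2·22) ≡ 4/15. 15⁻¹ ≡ 2 (mod 29), so λ ≡ 4·2 ≡ 8.
  x = λ² - 2 - 2 = 64 - 4 ≡ 2; y = λ·(2 - 2) - 22 ≡ 7. → (2, 7)
3P: (2, 7) + (2, 22): same x and y₁ ≡ -y₂, so the sum is 𝒪.
3P = 𝒪, so the order is 3.

3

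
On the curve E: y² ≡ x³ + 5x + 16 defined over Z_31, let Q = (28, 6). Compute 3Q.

Repeated addition: build up to 3Q.
2Q: tangent at (28, 6): λ = (3·28² + 5)/(2·6) ≡ 1/12. 12⁻¹ ≡ 13 (mod 31) since 12·13 = 156 ≡ 1, so λ ≡ 1·13 ≡ 13.
  x = λ² - 28 - 28 = 169 - 56 ≡ 20; y = λ·(28 - 20) - 6 ≡ 5. → (20, 5)
3Q: (20, 5) + (28, 6). λ = (6 - 5)/(28 - 20) ≡ 1/8 mod 31. 8⁻¹ ≡ 4 (mod 31), so λ ≡ 4.
  x = λ² - 20 - 28 = 16 - 48 ≡ 30; y = λ·(20 - 30) - 5 ≡ 17. → (30, 17)

(30, 17)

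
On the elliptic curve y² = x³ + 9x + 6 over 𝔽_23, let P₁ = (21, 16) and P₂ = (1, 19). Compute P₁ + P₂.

(2, 3)

(21, 16) + (1, 19). λ = (19 - 16)/(1 - 21) ≡ 3/3 mod 23. 3⁻¹ ≡ 8 (mod 23) since 3·8 = 24 ≡ 1, so λ ≡ 1.
  x = λ² - 21 - 1 = 1 - 22 ≡ 2; y = λ·(21 - 2) - 16 ≡ 3. → (2, 3)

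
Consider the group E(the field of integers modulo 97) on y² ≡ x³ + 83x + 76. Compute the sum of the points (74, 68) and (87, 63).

(74, 68) + (87, 63). λ = (63 - 68)/(87 - 74) ≡ 92/13 mod 97. 13⁻¹ ≡ 15 (mod 97), so λ ≡ 22.
  x = λ² - 74 - 87 = 484 - 161 ≡ 32; y = λ·(74 - 32) - 68 ≡ 80. → (32, 80)

(32, 80)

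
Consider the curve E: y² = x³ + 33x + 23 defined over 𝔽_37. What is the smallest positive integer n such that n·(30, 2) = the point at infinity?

2P: tangent at (30, 2): λ = (3·30² + 33)/(2·2) ≡ 32/4. 4⁻¹ ≡ 28 (mod 37), so λ ≡ 32·28 ≡ 8.
  x = λ² - 30 - 30 = 64 - 60 ≡ 4; y = λ·(30 - 4) - 2 ≡ 21. → (4, 21)
3P: (4, 21) + (30, 2). λ = (2 - 21)/(30 - 4) ≡ 18/26 mod 37. 26⁻¹ ≡ 10 (mod 37) since 26·10 = 260 ≡ 1, so λ ≡ 32.
  x = λ² - 4 - 30 = 1024 - 34 ≡ 28; y = λ·(4 - 28) - 21 ≡ 25. → (28, 25)
4P: (28, 25) + (30, 2). λ = (2 - 25)/(30 - 28) ≡ 14/2 mod 37. 2⁻¹ ≡ 19 (mod 37), so λ ≡ 7.
  x = λ² - 28 - 30 = 49 - 58 ≡ 28; y = λ·(28 - 28) - 25 ≡ 12. → (28, 12)
5P: (28, 12) + (30, 2). λ = (2 - 12)/(30 - 28) ≡ 27/2 mod 37. 2⁻¹ ≡ 19 (mod 37) since 2·19 = 38 ≡ 1, so λ ≡ 32.
  x = λ² - 28 - 30 = 1024 - 58 ≡ 4; y = λ·(28 - 4) - 12 ≡ 16. → (4, 16)
6P: (4, 16) + (30, 2). λ = (2 - 16)/(30 - 4) ≡ 23/26 mod 37. 26⁻¹ ≡ 10 (mod 37), so λ ≡ 8.
  x = λ² - 4 - 30 = 64 - 34 ≡ 30; y = λ·(4 - 30) - 16 ≡ 35. → (30, 35)
7P: (30, 35) + (30, 2): same x and y₁ ≡ -y₂, so the sum is the point at infinity.
7P = the point at infinity, so the order is 7.

7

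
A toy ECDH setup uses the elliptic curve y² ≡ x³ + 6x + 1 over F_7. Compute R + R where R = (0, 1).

tangent at (0, 1): λ = (3·0² + 6)/(2·1) ≡ 6/2. 2⁻¹ ≡ 4 (mod 7), so λ ≡ 6·4 ≡ 3.
  x = λ² - 0 - 0 = 9 - 0 ≡ 2; y = λ·(0 - 2) - 1 ≡ 0. → (2, 0)

(2, 0)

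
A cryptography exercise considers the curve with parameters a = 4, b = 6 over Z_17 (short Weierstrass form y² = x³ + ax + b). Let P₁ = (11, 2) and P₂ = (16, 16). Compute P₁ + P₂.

(11, 2) + (16, 16). λ = (16 - 2)/(16 - 11) ≡ 14/5 mod 17. 5⁻¹ ≡ 7 (mod 17), so λ ≡ 13.
  x = λ² - 11 - 16 = 169 - 27 ≡ 6; y = λ·(11 - 6) - 2 ≡ 12. → (6, 12)

(6, 12)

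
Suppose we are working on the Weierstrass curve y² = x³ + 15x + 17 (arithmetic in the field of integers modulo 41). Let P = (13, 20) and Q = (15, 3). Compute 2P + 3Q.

First 2P:
Repeated addition: build up to 2P.
2P: tangent at (13, 20): λ = (3·13² + 15)/(2·20) ≡ 30/40. 40⁻¹ ≡ 40 (mod 41), so λ ≡ 30·40 ≡ 11.
  x = λ² - 13 - 13 = 121 - 26 ≡ 13; y = λ·(13 - 13) - 20 ≡ 21. → (13, 21)
2P = (13, 21).
Next 3Q:
Repeated addition: build up to 3Q.
2Q: tangent at (15, 3): λ = (3·15² + 15)/(2·3) ≡ 34/6. 6⁻¹ ≡ 7 (mod 41) since 6·7 = 42 ≡ 1, so λ ≡ 34·7 ≡ 33.
  x = λ² - 15 - 15 = 1089 - 30 ≡ 34; y = λ·(15 - 34) - 3 ≡ 26. → (34, 26)
3Q: (34, 26) + (15, 3). λ = (3 - 26)/(15 - 34) ≡ 18/22 mod 41. 22⁻¹ ≡ 28 (mod 41) since 22·28 = 616 ≡ 1, so λ ≡ 12.
  x = λ² - 34 - 15 = 144 - 49 ≡ 13; y = λ·(34 - 13) - 26 ≡ 21. → (13, 21)
3Q = (13, 21).
Finally 2P + 3Q:
tangent at (13, 21): λ = (3·13² + 15)/(2·21) ≡ 30/1. 1⁻¹ ≡ 1 (mod 41), so λ ≡ 30·1 ≡ 30.
  x = λ² - 13 - 13 = 900 - 26 ≡ 13; y = λ·(13 - 13) - 21 ≡ 20. → (13, 20)

(13, 20)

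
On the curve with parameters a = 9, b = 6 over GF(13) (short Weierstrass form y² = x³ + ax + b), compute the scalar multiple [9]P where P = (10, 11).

(7, 3)

Double-and-add on 9 = (1001)₂. Start with P = (10, 11) for the leading 1-bit.
double: tangent at (10, 11): λ = (3·10² + 9)/(2·11) ≡ 10/9. 9⁻¹ ≡ 3 (mod 13) since 9·3 = 27 ≡ 1, so λ ≡ 10·3 ≡ 4.
  x = λ² - 10 - 10 = 16 - 20 ≡ 9; y = λ·(10 - 9) - 11 ≡ 6. → (9, 6)
double: tangent at (9, 6): λ = (3·9² + 9)/(2·6) ≡ 5/12. 12⁻¹ ≡ 12 (mod 13), so λ ≡ 5·12 ≡ 8.
  x = λ² - 9 - 9 = 64 - 18 ≡ 7; y = λ·(9 - 7) - 6 ≡ 10. → (7, 10)
double: tangent at (7, 10): λ = (3·7² + 9)/(2·10) ≡ 0/7. 7⁻¹ ≡ 2 (mod 13) since 7·2 = 14 ≡ 1, so λ ≡ 0·2 ≡ 0.
  x = λ² - 7 - 7 = 0 - 14 ≡ 12; y = λ·(7 - 12) - 10 ≡ 3. → (12, 3)
add P: (12, 3) + (10, 11). λ = (11 - 3)/(10 - 12) ≡ 8/11 mod 13. 11⁻¹ ≡ 6 (mod 13), so λ ≡ 9.
  x = λ² - 12 - 10 = 81 - 22 ≡ 7; y = λ·(12 - 7) - 3 ≡ 3. → (7, 3)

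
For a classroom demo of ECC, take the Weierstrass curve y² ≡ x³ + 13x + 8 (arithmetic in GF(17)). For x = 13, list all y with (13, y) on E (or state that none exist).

x³ + 13x + 8 = 2374 ≡ 11 (mod 17).
11 is a non-residue mod 17; no y exists.

none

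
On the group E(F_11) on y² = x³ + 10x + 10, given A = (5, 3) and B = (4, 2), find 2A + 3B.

First 2A:
Repeated addition: build up to 2A.
2A: tangent at (5, 3): λ = (3·5² + 10)/(2·3) ≡ 8/6. 6⁻¹ ≡ 2 (mod 11), so λ ≡ 8·2 ≡ 5.
  x = λ² - 5 - 5 = 25 - 10 ≡ 4; y = λ·(5 - 4) - 3 ≡ 2. → (4, 2)
2A = (4, 2).
Next 3B:
Repeated addition: build up to 3B.
2B: tangent at (4, 2): λ = (3·4² + 10)/(2·2) ≡ 3/4. 4⁻¹ ≡ 3 (mod 11), so λ ≡ 3·3 ≡ 9.
  x = λ² - 4 - 4 = 81 - 8 ≡ 7; y = λ·(4 - 7) - 2 ≡ 4. → (7, 4)
3B: (7, 4) + (4, 2). λ = (2 - 4)/(4 - 7) ≡ 9/8 mod 11. 8⁻¹ ≡ 7 (mod 11), so λ ≡ 8.
  x = λ² - 7 - 4 = 64 - 11 ≡ 9; y = λ·(7 - 9) - 4 ≡ 2. → (9, 2)
3B = (9, 2).
Finally 2A + 3B:
(4, 2) + (9, 2). λ = (2 - 2)/(9 - 4) ≡ 0/5 mod 11. 5⁻¹ ≡ 9 (mod 11), so λ ≡ 0.
  x = λ² - 4 - 9 = 0 - 13 ≡ 9; y = λ·(4 - 9) - 2 ≡ 9. → (9, 9)

(9, 9)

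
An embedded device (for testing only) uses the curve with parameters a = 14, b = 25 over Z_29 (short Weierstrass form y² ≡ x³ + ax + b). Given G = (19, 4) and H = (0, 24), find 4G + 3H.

(4, 0)

First 4G:
Repeated addition: build up to 4G.
2G: tangent at (19, 4): λ = (3·19² + 14)/(2·4) ≡ 24/8. 8⁻¹ ≡ 11 (mod 29), so λ ≡ 24·11 ≡ 3.
  x = λ² - 19 - 19 = 9 - 38 ≡ 0; y = λ·(19 - 0) - 4 ≡ 24. → (0, 24)
3G: (0, 24) + (19, 4). λ = (4 - 24)/(19 - 0) ≡ 9/19 mod 29. 19⁻¹ ≡ 26 (mod 29), so λ ≡ 2.
  x = λ² - 0 - 19 = 4 - 19 ≡ 14; y = λ·(0 - 14) - 24 ≡ 6. → (14, 6)
4G: (14, 6) + (19, 4). λ = (4 - 6)/(19 - 14) ≡ 27/5 mod 29. 5⁻¹ ≡ 6 (mod 29), so λ ≡ 17.
  x = λ² - 14 - 19 = 289 - 33 ≡ 24; y = λ·(14 - 24) - 6 ≡ 27. → (24, 27)
4G = (24, 27).
Next 3H:
Repeated addition: build up to 3H.
2H: tangent at (0, 24): λ = (3·0² + 14)/(2·24) ≡ 14/19. 19⁻¹ ≡ 26 (mod 29), so λ ≡ 14·26 ≡ 16.
  x = λ² - 0 - 0 = 256 - 0 ≡ 24; y = λ·(0 - 24) - 24 ≡ 27. → (24, 27)
3H: (24, 27) + (0, 24). λ = (24 - 27)/(0 - 24) ≡ 26/5 mod 29. 5⁻¹ ≡ 6 (mod 29), so λ ≡ 11.
  x = λ² - 24 - 0 = 121 - 24 ≡ 10; y = λ·(24 - 10) - 27 ≡ 11. → (10, 11)
3H = (10, 11).
Finally 4G + 3H:
(24, 27) + (10, 11). λ = (11 - 27)/(10 - 24) ≡ 13/15 mod 29. 15⁻¹ ≡ 2 (mod 29), so λ ≡ 26.
  x = λ² - 24 - 10 = 676 - 34 ≡ 4; y = λ·(24 - 4) - 27 ≡ 0. → (4, 0)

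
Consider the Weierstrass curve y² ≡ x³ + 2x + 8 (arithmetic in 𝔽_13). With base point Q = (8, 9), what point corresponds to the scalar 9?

(5, 0)

Repeated addition: build up to 9Q.
2Q: tangent at (8, 9): λ = (3·8² + 2)/(2·9) ≡ 12/5. 5⁻¹ ≡ 8 (mod 13), so λ ≡ 12·8 ≡ 5.
  x = λ² - 8 - 8 = 25 - 16 ≡ 9; y = λ·(8 - 9) - 9 ≡ 12. → (9, 12)
3Q: (9, 12) + (8, 9). λ = (9 - 12)/(8 - 9) ≡ 10/12 mod 13. 12⁻¹ ≡ 12 (mod 13), so λ ≡ 3.
  x = λ² - 9 - 8 = 9 - 17 ≡ 5; y = λ·(9 - 5) - 12 ≡ 0. → (5, 0)
4Q: (5, 0) + (8, 9). λ = (9 - 0)/(8 - 5) ≡ 9/3 mod 13. 3⁻¹ ≡ 9 (mod 13), so λ ≡ 3.
  x = λ² - 5 - 8 = 9 - 13 ≡ 9; y = λ·(5 - 9) - 0 ≡ 1. → (9, 1)
5Q: (9, 1) + (8, 9). λ = (9 - 1)/(8 - 9) ≡ 8/12 mod 13. 12⁻¹ ≡ 12 (mod 13) since 12·12 = 144 ≡ 1, so λ ≡ 5.
  x = λ² - 9 - 8 = 25 - 17 ≡ 8; y = λ·(9 - 8) - 1 ≡ 4. → (8, 4)
6Q: (8, 4) + (8, 9): same x and y₁ ≡ -y₂, so the sum is 𝒪.
7Q: 𝒪 + (8, 9) = (8, 9) (identity).
8Q: tangent at (8, 9): λ = (3·8² + 2)/(2·9) ≡ 12/5. 5⁻¹ ≡ 8 (mod 13), so λ ≡ 12·8 ≡ 5.
  x = λ² - 8 - 8 = 25 - 16 ≡ 9; y = λ·(8 - 9) - 9 ≡ 12. → (9, 12)
9Q: (9, 12) + (8, 9). λ = (9 - 12)/(8 - 9) ≡ 10/12 mod 13. 12⁻¹ ≡ 12 (mod 13) since 12·12 = 144 ≡ 1, so λ ≡ 3.
  x = λ² - 9 - 8 = 9 - 17 ≡ 5; y = λ·(9 - 5) - 12 ≡ 0. → (5, 0)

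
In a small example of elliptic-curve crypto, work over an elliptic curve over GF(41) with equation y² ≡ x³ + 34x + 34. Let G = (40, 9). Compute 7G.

Repeated addition: build up to 7G.
2G: tangent at (40, 9): λ = (3·40² + 34)/(2·9) ≡ 37/18. 18⁻¹ ≡ 16 (mod 41), so λ ≡ 37·16 ≡ 18.
  x = λ² - 40 - 40 = 324 - 80 ≡ 39; y = λ·(40 - 39) - 9 ≡ 9. → (39, 9)
3G: (39, 9) + (40, 9). λ = (9 - 9)/(40 - 39) ≡ 0/1 mod 41. 1⁻¹ ≡ 1 (mod 41) since 1·1 = 1 ≡ 1, so λ ≡ 0.
  x = λ² - 39 - 40 = 0 - 79 ≡ 3; y = λ·(39 - 3) - 9 ≡ 32. → (3, 32)
4G: (3, 32) + (40, 9). λ = (9 - 32)/(40 - 3) ≡ 18/37 mod 41. 37⁻¹ ≡ 10 (mod 41) since 37·10 = 370 ≡ 1, so λ ≡ 16.
  x = λ² - 3 - 40 = 256 - 43 ≡ 8; y = λ·(3 - 8) - 32 ≡ 11. → (8, 11)
5G: (8, 11) + (40, 9). λ = (9 - 11)/(40 - 8) ≡ 39/32 mod 41. 32⁻¹ ≡ 9 (mod 41), so λ ≡ 23.
  x = λ² - 8 - 40 = 529 - 48 ≡ 30; y = λ·(8 - 30) - 11 ≡ 16. → (30, 16)
6G: (30, 16) + (40, 9). λ = (9 - 16)/(40 - 30) ≡ 34/10 mod 41. 10⁻¹ ≡ 37 (mod 41) since 10·37 = 370 ≡ 1, so λ ≡ 28.
  x = λ² - 30 - 40 = 784 - 70 ≡ 17; y = λ·(30 - 17) - 16 ≡ 20. → (17, 20)
7G: (17, 20) + (40, 9). λ = (9 - 20)/(40 - 17) ≡ 30/23 mod 41. 23⁻¹ ≡ 25 (mod 41) since 23·25 = 575 ≡ 1, so λ ≡ 12.
  x = λ² - 17 - 40 = 144 - 57 ≡ 5; y = λ·(17 - 5) - 20 ≡ 1. → (5, 1)

(5, 1)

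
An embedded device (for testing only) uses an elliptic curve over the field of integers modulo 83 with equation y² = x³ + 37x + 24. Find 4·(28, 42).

Write G = (28, 42).
Double-and-add on 4 = (100)₂. Start with G = (28, 42) for the leading 1-bit.
double: tangent at (28, 42): λ = (3·28² + 37)/(2·42) ≡ 65/1. 1⁻¹ ≡ 1 (mod 83), so λ ≡ 65·1 ≡ 65.
  x = λ² - 28 - 28 = 4225 - 56 ≡ 19; y = λ·(28 - 19) - 42 ≡ 45. → (19, 45)
double: tangent at (19, 45): λ = (3·19² + 37)/(2·45) ≡ 41/7. 7⁻¹ ≡ 12 (mod 83), so λ ≡ 41·12 ≡ 77.
  x = λ² - 19 - 19 = 5929 - 38 ≡ 81; y = λ·(19 - 81) - 45 ≡ 78. → (81, 78)

(81, 78)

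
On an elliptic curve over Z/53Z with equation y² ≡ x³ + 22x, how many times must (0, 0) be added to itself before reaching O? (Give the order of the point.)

2P: (0, 0) + (0, 0): same x and y₁ ≡ -y₂, so the sum is O.
2P = O, so the order is 2.

2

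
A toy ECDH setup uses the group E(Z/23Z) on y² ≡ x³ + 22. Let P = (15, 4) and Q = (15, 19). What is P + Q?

O

The two points share x = 15 and their y-coordinates satisfy 4 + 19 ≡ 0 (mod 23), so they are inverses. Their sum is 𝒪.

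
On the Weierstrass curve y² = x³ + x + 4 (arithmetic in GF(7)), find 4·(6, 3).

Write Q = (6, 3).
Double-and-add on 4 = (100)₂. Start with Q = (6, 3) for the leading 1-bit.
double: tangent at (6, 3): λ = (3·6² + 1)/(2·3) ≡ 4/6. 6⁻¹ ≡ 6 (mod 7), so λ ≡ 4·6 ≡ 3.
  x = λ² - 6 - 6 = 9 - 12 ≡ 4; y = λ·(6 - 4) - 3 ≡ 3. → (4, 3)
double: tangent at (4, 3): λ = (3·4² + 1)/(2·3) ≡ 0/6. 6⁻¹ ≡ 6 (mod 7), so λ ≡ 0·6 ≡ 0.
  x = λ² - 4 - 4 = 0 - 8 ≡ 6; y = λ·(4 - 6) - 3 ≡ 4. → (6, 4)

(6, 4)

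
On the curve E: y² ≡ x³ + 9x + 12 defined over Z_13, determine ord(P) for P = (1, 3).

9

2P: tangent at (1, 3): λ = (3·1² + 9)/(2·3) ≡ 12/6. 6⁻¹ ≡ 11 (mod 13) since 6·11 = 66 ≡ 1, so λ ≡ 12·11 ≡ 2.
  x = λ² - 1 - 1 = 4 - 2 ≡ 2; y = λ·(1 - 2) - 3 ≡ 8. → (2, 8)
3P: (2, 8) + (1, 3). λ = (3 - 8)/(1 - 2) ≡ 8/12 mod 13. 12⁻¹ ≡ 12 (mod 13), so λ ≡ 5.
  x = λ² - 2 - 1 = 25 - 3 ≡ 9; y = λ·(2 - 9) - 8 ≡ 9. → (9, 9)
4P: (9, 9) + (1, 3). λ = (3 - 9)/(1 - 9) ≡ 7/5 mod 13. 5⁻¹ ≡ 8 (mod 13), so λ ≡ 4.
  x = λ² - 9 - 1 = 16 - 10 ≡ 6; y = λ·(9 - 6) - 9 ≡ 3. → (6, 3)
5P: (6, 3) + (1, 3). λ = (3 - 3)/(1 - 6) ≡ 0/8 mod 13. 8⁻¹ ≡ 5 (mod 13) since 8·5 = 40 ≡ 1, so λ ≡ 0.
  x = λ² - 6 - 1 = 0 - 7 ≡ 6; y = λ·(6 - 6) - 3 ≡ 10. → (6, 10)
6P: (6, 10) + (1, 3). λ = (3 - 10)/(1 - 6) ≡ 6/8 mod 13. 8⁻¹ ≡ 5 (mod 13), so λ ≡ 4.
  x = λ² - 6 - 1 = 16 - 7 ≡ 9; y = λ·(6 - 9) - 10 ≡ 4. → (9, 4)
7P: (9, 4) + (1, 3). λ = (3 - 4)/(1 - 9) ≡ 12/5 mod 13. 5⁻¹ ≡ 8 (mod 13), so λ ≡ 5.
  x = λ² - 9 - 1 = 25 - 10 ≡ 2; y = λ·(9 - 2) - 4 ≡ 5. → (2, 5)
8P: (2, 5) + (1, 3). λ = (3 - 5)/(1 - 2) ≡ 11/12 mod 13. 12⁻¹ ≡ 12 (mod 13) since 12·12 = 144 ≡ 1, so λ ≡ 2.
  x = λ² - 2 - 1 = 4 - 3 ≡ 1; y = λ·(2 - 1) - 5 ≡ 10. → (1, 10)
9P: (1, 10) + (1, 3): same x and y₁ ≡ -y₂, so the sum is ∞.
9P = ∞, so the order is 9.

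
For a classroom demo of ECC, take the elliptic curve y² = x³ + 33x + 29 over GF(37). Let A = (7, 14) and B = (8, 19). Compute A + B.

(7, 14) + (8, 19). λ = (19 - 14)/(8 - 7) ≡ 5/1 mod 37. 1⁻¹ ≡ 1 (mod 37) since 1·1 = 1 ≡ 1, so λ ≡ 5.
  x = λ² - 7 - 8 = 25 - 15 ≡ 10; y = λ·(7 - 10) - 14 ≡ 8. → (10, 8)

(10, 8)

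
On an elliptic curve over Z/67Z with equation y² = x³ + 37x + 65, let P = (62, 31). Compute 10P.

Double-and-add on 10 = (1010)₂. Start with P = (62, 31) for the leading 1-bit.
double: tangent at (62, 31): λ = (3·62² + 37)/(2·31) ≡ 45/62. 62⁻¹ ≡ 40 (mod 67) since 62·40 = 2480 ≡ 1, so λ ≡ 45·40 ≡ 58.
  x = λ² - 62 - 62 = 3364 - 124 ≡ 24; y = λ·(62 - 24) - 31 ≡ 29. → (24, 29)
double: tangent at (24, 29): λ = (3·24² + 37)/(2·29) ≡ 23/58. 58⁻¹ ≡ 52 (mod 67) since 58·52 = 3016 ≡ 1, so λ ≡ 23·52 ≡ 57.
  x = λ² - 24 - 24 = 3249 - 48 ≡ 52; y = λ·(24 - 52) - 29 ≡ 50. → (52, 50)
add P: (52, 50) + (62, 31). λ = (31 - 50)/(62 - 52) ≡ 48/10 mod 67. 10⁻¹ ≡ 47 (mod 67), so λ ≡ 45.
  x = λ² - 52 - 62 = 2025 - 114 ≡ 35; y = λ·(52 - 35) - 50 ≡ 45. → (35, 45)
double: tangent at (35, 45): λ = (3·35² + 37)/(2·45) ≡ 27/23. 23⁻¹ ≡ 35 (mod 67), so λ ≡ 27·35 ≡ 7.
  x = λ² - 35 - 35 = 49 - 70 ≡ 46; y = λ·(35 - 46) - 45 ≡ 12. → (46, 12)

(46, 12)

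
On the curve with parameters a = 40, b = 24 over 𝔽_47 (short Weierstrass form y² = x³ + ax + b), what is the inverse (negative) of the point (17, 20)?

(17, 27)

-(17, 20) = (17, -20 mod 47) = (17, 27).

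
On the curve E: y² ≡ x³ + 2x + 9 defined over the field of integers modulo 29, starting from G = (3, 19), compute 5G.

(11, 12)

Repeated addition: build up to 5G.
2G: tangent at (3, 19): λ = (3·3² + 2)/(2·19) ≡ 0/9. 9⁻¹ ≡ 13 (mod 29), so λ ≡ 0·13 ≡ 0.
  x = λ² - 3 - 3 = 0 - 6 ≡ 23; y = λ·(3 - 23) - 19 ≡ 10. → (23, 10)
3G: (23, 10) + (3, 19). λ = (19 - 10)/(3 - 23) ≡ 9/9 mod 29. 9⁻¹ ≡ 13 (mod 29) since 9·13 = 117 ≡ 1, so λ ≡ 1.
  x = λ² - 23 - 3 = 1 - 26 ≡ 4; y = λ·(23 - 4) - 10 ≡ 9. → (4, 9)
4G: (4, 9) + (3, 19). λ = (19 - 9)/(3 - 4) ≡ 10/28 mod 29. 28⁻¹ ≡ 28 (mod 29) since 28·28 = 784 ≡ 1, so λ ≡ 19.
  x = λ² - 4 - 3 = 361 - 7 ≡ 6; y = λ·(4 - 6) - 9 ≡ 11. → (6, 11)
5G: (6, 11) + (3, 19). λ = (19 - 11)/(3 - 6) ≡ 8/26 mod 29. 26⁻¹ ≡ 19 (mod 29) since 26·19 = 494 ≡ 1, so λ ≡ 7.
  x = λ² - 6 - 3 = 49 - 9 ≡ 11; y = λ·(6 - 11) - 11 ≡ 12. → (11, 12)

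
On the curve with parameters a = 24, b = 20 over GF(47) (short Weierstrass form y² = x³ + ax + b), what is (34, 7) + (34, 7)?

tangent at (34, 7): λ = (3·34² + 24)/(2·7) ≡ 14/14. 14⁻¹ ≡ 37 (mod 47), so λ ≡ 14·37 ≡ 1.
  x = λ² - 34 - 34 = 1 - 68 ≡ 27; y = λ·(34 - 27) - 7 ≡ 0. → (27, 0)

(27, 0)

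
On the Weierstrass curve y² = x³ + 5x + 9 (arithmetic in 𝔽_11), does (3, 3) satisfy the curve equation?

y² = 3² ≡ 9; x³ + 5x + 9 = 51 ≡ 7 (mod 11). 9 ≠ 7.

no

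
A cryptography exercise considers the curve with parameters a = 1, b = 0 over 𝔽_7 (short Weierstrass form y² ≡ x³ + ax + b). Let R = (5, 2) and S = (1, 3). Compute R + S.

(5, 5)

(5, 2) + (1, 3). λ = (3 - 2)/(1 - 5) ≡ 1/3 mod 7. 3⁻¹ ≡ 5 (mod 7), so λ ≡ 5.
  x = λ² - 5 - 1 = 25 - 6 ≡ 5; y = λ·(5 - 5) - 2 ≡ 5. → (5, 5)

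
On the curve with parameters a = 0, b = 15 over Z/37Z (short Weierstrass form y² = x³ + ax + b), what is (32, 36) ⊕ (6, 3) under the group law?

(8, 3)

(32, 36) + (6, 3). λ = (3 - 36)/(6 - 32) ≡ 4/11 mod 37. 11⁻¹ ≡ 27 (mod 37) since 11·27 = 297 ≡ 1, so λ ≡ 34.
  x = λ² - 32 - 6 = 1156 - 38 ≡ 8; y = λ·(32 - 8) - 36 ≡ 3. → (8, 3)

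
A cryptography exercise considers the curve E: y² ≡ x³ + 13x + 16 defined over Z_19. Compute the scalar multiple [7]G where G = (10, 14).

(9, 8)

Repeated addition: build up to 7G.
2G: tangent at (10, 14): λ = (3·10² + 13)/(2·14) ≡ 9/9. 9⁻¹ ≡ 17 (mod 19) since 9·17 = 153 ≡ 1, so λ ≡ 9·17 ≡ 1.
  x = λ² - 10 - 10 = 1 - 20 ≡ 0; y = λ·(10 - 0) - 14 ≡ 15. → (0, 15)
3G: (0, 15) + (10, 14). λ = (14 - 15)/(10 - 0) ≡ 18/10 mod 19. 10⁻¹ ≡ 2 (mod 19) since 10·2 = 20 ≡ 1, so λ ≡ 17.
  x = λ² - 0 - 10 = 289 - 10 ≡ 13; y = λ·(0 - 13) - 15 ≡ 11. → (13, 11)
4G: (13, 11) + (10, 14). λ = (14 - 11)/(10 - 13) ≡ 3/16 mod 19. 16⁻¹ ≡ 6 (mod 19), so λ ≡ 18.
  x = λ² - 13 - 10 = 324 - 23 ≡ 16; y = λ·(13 - 16) - 11 ≡ 11. → (16, 11)
5G: (16, 11) + (10, 14). λ = (14 - 11)/(10 - 16) ≡ 3/13 mod 19. 13⁻¹ ≡ 3 (mod 19), so λ ≡ 9.
  x = λ² - 16 - 10 = 81 - 26 ≡ 17; y = λ·(16 - 17) - 11 ≡ 18. → (17, 18)
6G: (17, 18) + (10, 14). λ = (14 - 18)/(10 - 17) ≡ 15/12 mod 19. 12⁻¹ ≡ 8 (mod 19), so λ ≡ 6.
  x = λ² - 17 - 10 = 36 - 27 ≡ 9; y = λ·(17 - 9) - 18 ≡ 11. → (9, 11)
7G: (9, 11) + (10, 14). λ = (14 - 11)/(10 - 9) ≡ 3/1 mod 19. 1⁻¹ ≡ 1 (mod 19) since 1·1 = 1 ≡ 1, so λ ≡ 3.
  x = λ² - 9 - 10 = 9 - 19 ≡ 9; y = λ·(9 - 9) - 11 ≡ 8. → (9, 8)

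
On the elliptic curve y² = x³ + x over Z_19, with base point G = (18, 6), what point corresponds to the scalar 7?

Double-and-add on 7 = (111)₂. Start with G = (18, 6) for the leading 1-bit.
double: tangent at (18, 6): λ = (3·18² + 1)/(2·6) ≡ 4/12. 12⁻¹ ≡ 8 (mod 19) since 12·8 = 96 ≡ 1, so λ ≡ 4·8 ≡ 13.
  x = λ² - 18 - 18 = 169 - 36 ≡ 0; y = λ·(18 - 0) - 6 ≡ 0. → (0, 0)
add G: (0, 0) + (18, 6). λ = (6 - 0)/(18 - 0) ≡ 6/18 mod 19. 18⁻¹ ≡ 18 (mod 19) since 18·18 = 324 ≡ 1, so λ ≡ 13.
  x = λ² - 0 - 18 = 169 - 18 ≡ 18; y = λ·(0 - 18) - 0 ≡ 13. → (18, 13)
double: tangent at (18, 13): λ = (3·18² + 1)/(2·13) ≡ 4/7. 7⁻¹ ≡ 11 (mod 19) since 7·11 = 77 ≡ 1, so λ ≡ 4·11 ≡ 6.
  x = λ² - 18 - 18 = 36 - 36 ≡ 0; y = λ·(18 - 0) - 13 ≡ 0. → (0, 0)
add G: (0, 0) + (18, 6). λ = (6 - 0)/(18 - 0) ≡ 6/18 mod 19. 18⁻¹ ≡ 18 (mod 19) since 18·18 = 324 ≡ 1, so λ ≡ 13.
  x = λ² - 0 - 18 = 169 - 18 ≡ 18; y = λ·(0 - 18) - 0 ≡ 13. → (18, 13)

(18, 13)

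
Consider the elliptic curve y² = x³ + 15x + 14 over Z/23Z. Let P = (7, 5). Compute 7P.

Double-and-add on 7 = (111)₂. Start with P = (7, 5) for the leading 1-bit.
double: tangent at (7, 5): λ = (3·7² + 15)/(2·5) ≡ 1/10. 10⁻¹ ≡ 7 (mod 23), so λ ≡ 1·7 ≡ 7.
  x = λ² - 7 - 7 = 49 - 14 ≡ 12; y = λ·(7 - 12) - 5 ≡ 6. → (12, 6)
add P: (12, 6) + (7, 5). λ = (5 - 6)/(7 - 12) ≡ 22/18 mod 23. 18⁻¹ ≡ 9 (mod 23), so λ ≡ 14.
  x = λ² - 12 - 7 = 196 - 19 ≡ 16; y = λ·(12 - 16) - 6 ≡ 7. → (16, 7)
double: tangent at (16, 7): λ = (3·16² + 15)/(2·7) ≡ 1/14. 14⁻¹ ≡ 5 (mod 23) since 14·5 = 70 ≡ 1, so λ ≡ 1·5 ≡ 5.
  x = λ² - 16 - 16 = 25 - 32 ≡ 16; y = λ·(16 - 16) - 7 ≡ 16. → (16, 16)
add P: (16, 16) + (7, 5). λ = (5 - 16)/(7 - 16) ≡ 12/14 mod 23. 14⁻¹ ≡ 5 (mod 23) since 14·5 = 70 ≡ 1, so λ ≡ 14.
  x = λ² - 16 - 7 = 196 - 23 ≡ 12; y = λ·(16 - 12) - 16 ≡ 17. → (12, 17)

(12, 17)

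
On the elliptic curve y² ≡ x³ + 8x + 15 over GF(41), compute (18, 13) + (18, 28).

The two points share x = 18 and their y-coordinates satisfy 13 + 28 ≡ 0 (mod 41), so they are inverses. Their sum is 𝒪.

O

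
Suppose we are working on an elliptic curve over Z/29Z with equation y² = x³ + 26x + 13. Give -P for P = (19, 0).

(19, 0)

-(19, 0) = (19, -0 mod 29) = (19, 0).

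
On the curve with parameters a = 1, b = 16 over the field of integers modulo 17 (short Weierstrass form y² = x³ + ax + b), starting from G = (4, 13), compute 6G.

(7, 14)

Double-and-add on 6 = (110)₂. Start with G = (4, 13) for the leading 1-bit.
double: tangent at (4, 13): λ = (3·4² + 1)/(2·13) ≡ 15/9. 9⁻¹ ≡ 2 (mod 17), so λ ≡ 15·2 ≡ 13.
  x = λ² - 4 - 4 = 169 - 8 ≡ 8; y = λ·(4 - 8) - 13 ≡ 3. → (8, 3)
add G: (8, 3) + (4, 13). λ = (13 - 3)/(4 - 8) ≡ 10/13 mod 17. 13⁻¹ ≡ 4 (mod 17), so λ ≡ 6.
  x = λ² - 8 - 4 = 36 - 12 ≡ 7; y = λ·(8 - 7) - 3 ≡ 3. → (7, 3)
double: tangent at (7, 3): λ = (3·7² + 1)/(2·3) ≡ 12/6. 6⁻¹ ≡ 3 (mod 17) since 6·3 = 18 ≡ 1, so λ ≡ 12·3 ≡ 2.
  x = λ² - 7 - 7 = 4 - 14 ≡ 7; y = λ·(7 - 7) - 3 ≡ 14. → (7, 14)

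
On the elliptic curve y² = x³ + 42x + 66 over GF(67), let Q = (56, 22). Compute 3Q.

Repeated addition: build up to 3Q.
2Q: tangent at (56, 22): λ = (3·56² + 42)/(2·22) ≡ 3/44. 44⁻¹ ≡ 32 (mod 67), so λ ≡ 3·32 ≡ 29.
  x = λ² - 56 - 56 = 841 - 112 ≡ 59; y = λ·(56 - 59) - 22 ≡ 25. → (59, 25)
3Q: (59, 25) + (56, 22). λ = (22 - 25)/(56 - 59) ≡ 64/64 mod 67. 64⁻¹ ≡ 22 (mod 67), so λ ≡ 1.
  x = λ² - 59 - 56 = 1 - 115 ≡ 20; y = λ·(59 - 20) - 25 ≡ 14. → (20, 14)

(20, 14)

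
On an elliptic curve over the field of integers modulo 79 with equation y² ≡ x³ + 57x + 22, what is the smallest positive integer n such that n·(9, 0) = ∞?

2

2P: (9, 0) + (9, 0): same x and y₁ ≡ -y₂, so the sum is ∞.
2P = ∞, so the order is 2.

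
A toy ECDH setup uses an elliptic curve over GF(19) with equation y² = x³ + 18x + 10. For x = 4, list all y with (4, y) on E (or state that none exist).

x³ + 18x + 10 = 146 ≡ 13 (mod 19).
13 is a non-residue mod 19; no y exists.

none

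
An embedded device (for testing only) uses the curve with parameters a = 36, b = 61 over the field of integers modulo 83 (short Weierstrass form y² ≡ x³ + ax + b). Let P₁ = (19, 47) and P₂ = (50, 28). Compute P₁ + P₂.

(19, 47) + (50, 28). λ = (28 - 47)/(50 - 19) ≡ 64/31 mod 83. 31⁻¹ ≡ 75 (mod 83), so λ ≡ 69.
  x = λ² - 19 - 50 = 4761 - 69 ≡ 44; y = λ·(19 - 44) - 47 ≡ 54. → (44, 54)

(44, 54)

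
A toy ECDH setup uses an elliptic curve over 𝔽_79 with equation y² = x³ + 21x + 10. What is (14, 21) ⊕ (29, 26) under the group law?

(1, 36)

(14, 21) + (29, 26). λ = (26 - 21)/(29 - 14) ≡ 5/15 mod 79. 15⁻¹ ≡ 58 (mod 79), so λ ≡ 53.
  x = λ² - 14 - 29 = 2809 - 43 ≡ 1; y = λ·(14 - 1) - 21 ≡ 36. → (1, 36)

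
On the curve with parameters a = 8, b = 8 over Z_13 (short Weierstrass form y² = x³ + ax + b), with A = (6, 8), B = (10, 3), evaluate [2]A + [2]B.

(8, 8)

First 2A:
Repeated addition: build up to 2A.
2A: tangent at (6, 8): λ = (3·6² + 8)/(2·8) ≡ 12/3. 3⁻¹ ≡ 9 (mod 13), so λ ≡ 12·9 ≡ 4.
  x = λ² - 6 - 6 = 16 - 12 ≡ 4; y = λ·(6 - 4) - 8 ≡ 0. → (4, 0)
2A = (4, 0).
Next 2B:
Repeated addition: build up to 2B.
2B: tangent at (10, 3): λ = (3·10² + 8)/(2·3) ≡ 9/6. 6⁻¹ ≡ 11 (mod 13) since 6·11 = 66 ≡ 1, so λ ≡ 9·11 ≡ 8.
  x = λ² - 10 - 10 = 64 - 20 ≡ 5; y = λ·(10 - 5) - 3 ≡ 11. → (5, 11)
2B = (5, 11).
Finally 2A + 2B:
(4, 0) + (5, 11). λ = (11 - 0)/(5 - 4) ≡ 11/1 mod 13. 1⁻¹ ≡ 1 (mod 13), so λ ≡ 11.
  x = λ² - 4 - 5 = 121 - 9 ≡ 8; y = λ·(4 - 8) - 0 ≡ 8. → (8, 8)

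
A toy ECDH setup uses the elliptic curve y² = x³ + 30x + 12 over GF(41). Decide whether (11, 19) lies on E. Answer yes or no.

yes

y² = 19² ≡ 33; x³ + 30x + 12 = 1673 ≡ 33 (mod 41). 33 = 33.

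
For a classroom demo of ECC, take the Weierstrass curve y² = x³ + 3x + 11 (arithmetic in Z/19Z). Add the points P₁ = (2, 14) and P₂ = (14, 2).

(2, 14) + (14, 2). λ = (2 - 14)/(14 - 2) ≡ 7/12 mod 19. 12⁻¹ ≡ 8 (mod 19) since 12·8 = 96 ≡ 1, so λ ≡ 18.
  x = λ² - 2 - 14 = 324 - 16 ≡ 4; y = λ·(2 - 4) - 14 ≡ 7. → (4, 7)

(4, 7)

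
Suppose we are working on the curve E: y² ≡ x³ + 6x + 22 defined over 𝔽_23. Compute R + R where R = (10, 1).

(21, 18)

tangent at (10, 1): λ = (3·10² + 6)/(2·1) ≡ 7/2. 2⁻¹ ≡ 12 (mod 23), so λ ≡ 7·12 ≡ 15.
  x = λ² - 10 - 10 = 225 - 20 ≡ 21; y = λ·(10 - 21) - 1 ≡ 18. → (21, 18)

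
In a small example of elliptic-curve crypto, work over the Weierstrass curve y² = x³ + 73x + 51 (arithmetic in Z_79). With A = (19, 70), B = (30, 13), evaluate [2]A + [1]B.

First 2A:
Repeated addition: build up to 2A.
2A: tangent at (19, 70): λ = (3·19² + 73)/(2·70) ≡ 50/61. 61⁻¹ ≡ 57 (mod 79) since 61·57 = 3477 ≡ 1, so λ ≡ 50·57 ≡ 6.
  x = λ² - 19 - 19 = 36 - 38 ≡ 77; y = λ·(19 - 77) - 70 ≡ 56. → (77, 56)
2A = (77, 56).
Finally 2A + B:
(77, 56) + (30, 13). λ = (13 - 56)/(30 - 77) ≡ 36/32 mod 79. 32⁻¹ ≡ 42 (mod 79) since 32·42 = 1344 ≡ 1, so λ ≡ 11.
  x = λ² - 77 - 30 = 121 - 107 ≡ 14; y = λ·(77 - 14) - 56 ≡ 5. → (14, 5)

(14, 5)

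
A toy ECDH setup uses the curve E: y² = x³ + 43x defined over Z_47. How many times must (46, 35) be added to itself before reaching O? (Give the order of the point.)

2P: tangent at (46, 35): λ = (3·46² + 43)/(2·35) ≡ 46/23. 23⁻¹ ≡ 45 (mod 47) since 23·45 = 1035 ≡ 1, so λ ≡ 46·45 ≡ 2.
  x = λ² - 46 - 46 = 4 - 92 ≡ 6; y = λ·(46 - 6) - 35 ≡ 45. → (6, 45)
3P: (6, 45) + (46, 35). λ = (35 - 45)/(46 - 6) ≡ 37/40 mod 47. 40⁻¹ ≡ 20 (mod 47), so λ ≡ 35.
  x = λ² - 6 - 46 = 1225 - 52 ≡ 45; y = λ·(6 - 45) - 45 ≡ 0. → (45, 0)
4P: (45, 0) + (46, 35). λ = (35 - 0)/(46 - 45) ≡ 35/1 mod 47. 1⁻¹ ≡ 1 (mod 47), so λ ≡ 35.
  x = λ² - 45 - 46 = 1225 - 91 ≡ 6; y = λ·(45 - 6) - 0 ≡ 2. → (6, 2)
5P: (6, 2) + (46, 35). λ = (35 - 2)/(46 - 6) ≡ 33/40 mod 47. 40⁻¹ ≡ 20 (mod 47), so λ ≡ 2.
  x = λ² - 6 - 46 = 4 - 52 ≡ 46; y = λ·(6 - 46) - 2 ≡ 12. → (46, 12)
6P: (46, 12) + (46, 35): same x and y₁ ≡ -y₂, so the sum is O.
6P = O, so the order is 6.

6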